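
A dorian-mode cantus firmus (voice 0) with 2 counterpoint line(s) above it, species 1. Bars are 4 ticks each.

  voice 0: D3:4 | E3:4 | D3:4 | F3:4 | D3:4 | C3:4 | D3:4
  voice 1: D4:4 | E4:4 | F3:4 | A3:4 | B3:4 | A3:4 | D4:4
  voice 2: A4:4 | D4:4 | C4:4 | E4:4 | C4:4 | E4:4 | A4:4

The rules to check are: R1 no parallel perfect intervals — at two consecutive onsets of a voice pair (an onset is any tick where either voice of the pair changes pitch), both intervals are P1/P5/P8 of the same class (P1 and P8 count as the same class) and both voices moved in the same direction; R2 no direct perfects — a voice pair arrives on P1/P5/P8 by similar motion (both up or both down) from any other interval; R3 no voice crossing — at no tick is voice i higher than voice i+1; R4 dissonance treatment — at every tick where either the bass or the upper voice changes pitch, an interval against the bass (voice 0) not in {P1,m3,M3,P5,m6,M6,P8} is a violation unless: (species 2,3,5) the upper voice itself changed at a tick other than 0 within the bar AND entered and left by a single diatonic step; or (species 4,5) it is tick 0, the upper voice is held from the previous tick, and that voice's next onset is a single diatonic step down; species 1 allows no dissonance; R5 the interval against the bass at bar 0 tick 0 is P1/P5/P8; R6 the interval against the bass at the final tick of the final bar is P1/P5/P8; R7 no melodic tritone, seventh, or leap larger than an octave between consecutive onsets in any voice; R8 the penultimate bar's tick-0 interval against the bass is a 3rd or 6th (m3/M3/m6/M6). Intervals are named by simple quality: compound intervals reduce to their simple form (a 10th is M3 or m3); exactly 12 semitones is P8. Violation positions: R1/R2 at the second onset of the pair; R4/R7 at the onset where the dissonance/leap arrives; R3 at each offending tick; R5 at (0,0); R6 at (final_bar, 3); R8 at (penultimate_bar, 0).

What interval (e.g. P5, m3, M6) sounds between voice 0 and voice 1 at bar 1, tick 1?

P8

voice 0=E3 voice 1=E4 -> P8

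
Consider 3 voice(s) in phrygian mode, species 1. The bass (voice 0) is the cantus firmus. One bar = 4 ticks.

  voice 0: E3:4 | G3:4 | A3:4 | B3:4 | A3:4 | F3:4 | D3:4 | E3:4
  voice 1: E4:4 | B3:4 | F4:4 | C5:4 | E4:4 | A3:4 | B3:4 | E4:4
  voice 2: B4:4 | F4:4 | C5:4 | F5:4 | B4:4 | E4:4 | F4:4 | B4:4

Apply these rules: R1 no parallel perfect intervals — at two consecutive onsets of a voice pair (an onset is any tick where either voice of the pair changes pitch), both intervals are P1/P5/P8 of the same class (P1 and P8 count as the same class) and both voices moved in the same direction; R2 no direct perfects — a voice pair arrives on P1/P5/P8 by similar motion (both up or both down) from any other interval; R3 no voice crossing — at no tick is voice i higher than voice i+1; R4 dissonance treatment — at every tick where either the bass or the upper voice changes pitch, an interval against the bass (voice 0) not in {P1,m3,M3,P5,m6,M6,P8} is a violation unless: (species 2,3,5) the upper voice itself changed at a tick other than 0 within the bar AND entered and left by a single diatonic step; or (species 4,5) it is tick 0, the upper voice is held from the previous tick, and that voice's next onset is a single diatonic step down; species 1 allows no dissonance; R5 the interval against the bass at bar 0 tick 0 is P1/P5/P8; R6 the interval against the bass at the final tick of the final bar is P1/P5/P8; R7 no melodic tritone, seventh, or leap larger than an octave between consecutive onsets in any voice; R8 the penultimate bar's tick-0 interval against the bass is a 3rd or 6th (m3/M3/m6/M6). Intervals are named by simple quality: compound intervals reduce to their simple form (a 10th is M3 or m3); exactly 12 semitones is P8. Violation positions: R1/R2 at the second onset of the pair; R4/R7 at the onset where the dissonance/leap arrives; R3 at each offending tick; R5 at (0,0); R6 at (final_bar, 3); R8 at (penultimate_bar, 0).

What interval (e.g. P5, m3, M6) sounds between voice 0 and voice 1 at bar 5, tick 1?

voice 0=F3 voice 1=A3 -> M3

M3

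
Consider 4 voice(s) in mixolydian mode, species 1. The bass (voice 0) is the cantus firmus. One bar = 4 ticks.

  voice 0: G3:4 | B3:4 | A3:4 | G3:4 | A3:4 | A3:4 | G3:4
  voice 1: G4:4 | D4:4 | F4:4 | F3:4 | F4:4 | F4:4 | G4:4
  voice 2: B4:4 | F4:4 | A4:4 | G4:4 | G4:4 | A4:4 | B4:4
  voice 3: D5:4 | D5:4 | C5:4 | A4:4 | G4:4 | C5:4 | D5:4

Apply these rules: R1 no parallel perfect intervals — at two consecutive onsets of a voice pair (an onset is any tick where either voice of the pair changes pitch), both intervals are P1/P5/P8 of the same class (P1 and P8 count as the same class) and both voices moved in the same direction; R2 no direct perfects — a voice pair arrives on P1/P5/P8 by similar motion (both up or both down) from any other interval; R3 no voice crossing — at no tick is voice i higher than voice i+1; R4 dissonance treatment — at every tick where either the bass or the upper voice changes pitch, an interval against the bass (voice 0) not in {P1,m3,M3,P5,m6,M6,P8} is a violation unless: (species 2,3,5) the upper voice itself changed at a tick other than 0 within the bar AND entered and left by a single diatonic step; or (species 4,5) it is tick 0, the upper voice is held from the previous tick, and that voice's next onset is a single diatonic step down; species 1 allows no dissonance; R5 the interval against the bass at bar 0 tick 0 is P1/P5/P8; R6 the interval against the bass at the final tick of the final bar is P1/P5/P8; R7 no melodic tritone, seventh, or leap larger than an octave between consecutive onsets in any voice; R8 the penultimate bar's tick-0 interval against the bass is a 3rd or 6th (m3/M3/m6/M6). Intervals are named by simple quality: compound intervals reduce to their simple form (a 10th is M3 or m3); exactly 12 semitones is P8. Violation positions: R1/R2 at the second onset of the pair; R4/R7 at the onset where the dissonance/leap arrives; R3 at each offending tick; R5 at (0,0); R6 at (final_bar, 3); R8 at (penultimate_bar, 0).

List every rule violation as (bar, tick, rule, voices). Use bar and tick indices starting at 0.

bar 0: v0=G3 v1=G4 v2=B4 v3=D5 downbeat P5
bar 1: v0=B3 v1=D4 v2=F4 v3=D5 downbeat m3
bar 2: v0=A3 v1=F4 v2=A4 v3=C5 downbeat m3
bar 3: v0=G3 v1=F3 v2=G4 v3=A4 downbeat M2
bar 4: v0=A3 v1=F4 v2=G4 v3=G4 downbeat m7
bar 5: v0=A3 v1=F4 v2=A4 v3=C5 downbeat m3
bar 6: v0=G3 v1=G4 v2=B4 v3=D5 downbeat P5
  -> R5 @ bar 0 tick 0 v(0, 2): opens on M3
  -> R4 @ bar 1 tick 0 v(0, 2): B3/F4 TT untreated
  -> R7 @ bar 1 tick 0 v(2,): B4->F4 leap 6st
  -> R1 @ bar 3 tick 0 v(0, 2): A3/A4 P8 -> G3/G4 P8 similar
  -> R3 @ bar 3 tick 0 v(0, 1): G3 above F3
  -> R4 @ bar 3 tick 0 v(0, 1): G3/F3 M2 untreated
  -> R4 @ bar 3 tick 0 v(0, 3): G3/A4 M2 untreated
  -> R3 @ bar 3 tick 1 v(0, 1): G3 above F3
  -> R3 @ bar 3 tick 2 v(0, 1): G3 above F3
  -> R3 @ bar 3 tick 3 v(0, 1): G3 above F3
  -> R4 @ bar 4 tick 0 v(0, 2): A3/G4 m7 untreated
  -> R4 @ bar 4 tick 0 v(0, 3): A3/G4 m7 untreated
  -> R8 @ bar 5 tick 0 v(0, 2): penult P8 not 3rd/6th
  -> R1 @ bar 6 tick 0 v(1, 3): F4/C5 P5 -> G4/D5 P5 similar
  -> R6 @ bar 6 tick 3 v(0, 2): closes on M3

(0, 0, R5, (0, 2))
(1, 0, R4, (0, 2))
(1, 0, R7, (2,))
(3, 0, R1, (0, 2))
(3, 0, R3, (0, 1))
(3, 0, R4, (0, 1))
(3, 0, R4, (0, 3))
(3, 1, R3, (0, 1))
(3, 2, R3, (0, 1))
(3, 3, R3, (0, 1))
(4, 0, R4, (0, 2))
(4, 0, R4, (0, 3))
(5, 0, R8, (0, 2))
(6, 0, R1, (1, 3))
(6, 3, R6, (0, 2))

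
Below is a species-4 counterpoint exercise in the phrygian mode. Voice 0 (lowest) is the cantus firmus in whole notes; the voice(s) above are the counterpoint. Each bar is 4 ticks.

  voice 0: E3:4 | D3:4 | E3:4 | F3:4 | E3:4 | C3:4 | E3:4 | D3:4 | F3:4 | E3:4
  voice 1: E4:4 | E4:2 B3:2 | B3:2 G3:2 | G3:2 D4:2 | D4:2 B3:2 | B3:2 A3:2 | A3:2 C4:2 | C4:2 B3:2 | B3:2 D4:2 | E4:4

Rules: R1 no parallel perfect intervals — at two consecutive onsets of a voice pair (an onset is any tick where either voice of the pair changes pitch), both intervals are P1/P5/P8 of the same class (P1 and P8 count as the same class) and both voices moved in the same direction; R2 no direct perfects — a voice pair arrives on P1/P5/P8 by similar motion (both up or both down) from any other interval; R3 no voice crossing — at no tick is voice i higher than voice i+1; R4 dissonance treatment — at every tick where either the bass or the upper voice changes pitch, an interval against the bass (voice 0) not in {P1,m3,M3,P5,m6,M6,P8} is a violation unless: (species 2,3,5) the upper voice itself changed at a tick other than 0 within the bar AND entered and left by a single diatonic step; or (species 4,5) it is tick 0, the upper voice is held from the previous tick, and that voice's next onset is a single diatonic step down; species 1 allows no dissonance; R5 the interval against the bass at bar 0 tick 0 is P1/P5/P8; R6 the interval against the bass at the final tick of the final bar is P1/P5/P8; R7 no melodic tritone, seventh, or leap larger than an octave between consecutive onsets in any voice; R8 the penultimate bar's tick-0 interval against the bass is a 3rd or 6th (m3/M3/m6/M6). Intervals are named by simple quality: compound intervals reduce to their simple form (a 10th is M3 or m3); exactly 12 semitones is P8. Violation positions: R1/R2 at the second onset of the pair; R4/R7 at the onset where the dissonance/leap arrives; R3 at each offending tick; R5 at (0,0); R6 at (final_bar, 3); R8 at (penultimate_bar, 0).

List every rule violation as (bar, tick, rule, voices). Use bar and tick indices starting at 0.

bar 0: v0=E3 v1=E4 downbeat P8
bar 1: v0=D3 v1=E4 downbeat M2
bar 2: v0=E3 v1=B3 downbeat P5
bar 3: v0=F3 v1=G3 downbeat M2
bar 4: v0=E3 v1=D4 downbeat m7
bar 5: v0=C3 v1=B3 downbeat M7
bar 6: v0=E3 v1=A3 downbeat P4
bar 7: v0=D3 v1=C4 downbeat m7
bar 8: v0=F3 v1=B3 downbeat TT
bar 9: v0=E3 v1=E4 downbeat P8
  -> R4 @ bar 1 tick 0 v(0, 1): D3/E4 M2 untreated
  -> R4 @ bar 3 tick 0 v(0, 1): F3/G3 M2 untreated
  -> R4 @ bar 4 tick 0 v(0, 1): E3/D4 m7 untreated
  -> R4 @ bar 6 tick 0 v(0, 1): E3/A3 P4 untreated
  -> R4 @ bar 8 tick 0 v(0, 1): F3/B3 TT untreated
  -> R8 @ bar 8 tick 0 v(0, 1): penult TT not 3rd/6th

(1, 0, R4, (0, 1))
(3, 0, R4, (0, 1))
(4, 0, R4, (0, 1))
(6, 0, R4, (0, 1))
(8, 0, R4, (0, 1))
(8, 0, R8, (0, 1))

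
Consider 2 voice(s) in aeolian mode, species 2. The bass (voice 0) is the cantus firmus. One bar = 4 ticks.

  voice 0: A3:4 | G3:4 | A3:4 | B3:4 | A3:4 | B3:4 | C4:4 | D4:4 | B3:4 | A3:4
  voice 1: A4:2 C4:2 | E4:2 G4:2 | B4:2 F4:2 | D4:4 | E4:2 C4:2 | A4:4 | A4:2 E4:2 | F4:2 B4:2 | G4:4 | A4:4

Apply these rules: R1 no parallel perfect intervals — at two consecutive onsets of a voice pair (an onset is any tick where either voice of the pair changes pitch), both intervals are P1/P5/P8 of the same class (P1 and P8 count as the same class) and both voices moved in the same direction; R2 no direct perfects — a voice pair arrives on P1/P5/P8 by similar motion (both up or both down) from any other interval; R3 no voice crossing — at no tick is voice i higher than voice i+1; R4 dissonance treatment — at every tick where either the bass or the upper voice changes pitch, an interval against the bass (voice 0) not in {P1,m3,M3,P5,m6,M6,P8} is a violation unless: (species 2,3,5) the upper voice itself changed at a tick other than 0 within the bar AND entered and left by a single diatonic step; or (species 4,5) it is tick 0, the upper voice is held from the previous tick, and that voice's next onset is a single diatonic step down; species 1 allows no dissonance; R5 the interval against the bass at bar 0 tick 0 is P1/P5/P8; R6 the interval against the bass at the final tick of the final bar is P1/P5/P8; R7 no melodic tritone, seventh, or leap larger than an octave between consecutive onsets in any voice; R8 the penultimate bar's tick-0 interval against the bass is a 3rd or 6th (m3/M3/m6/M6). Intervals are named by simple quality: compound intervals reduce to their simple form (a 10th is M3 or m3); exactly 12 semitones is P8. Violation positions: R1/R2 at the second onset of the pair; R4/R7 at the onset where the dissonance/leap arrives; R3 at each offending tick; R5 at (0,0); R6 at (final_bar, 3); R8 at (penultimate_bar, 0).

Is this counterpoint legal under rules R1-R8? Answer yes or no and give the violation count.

bar 0: v0=A3 v1=A4 (P8)
bar 1: v0=G3 v1=E4 (M6)
bar 2: v0=A3 v1=B4 (M2)
bar 3: v0=B3 v1=D4 (m3)
bar 4: v0=A3 v1=E4 (P5)
bar 5: v0=B3 v1=A4 (m7)
bar 6: v0=C4 v1=A4 (M6)
bar 7: v0=D4 v1=F4 (m3)
bar 8: v0=B3 v1=G4 (m6)
bar 9: v0=A3 v1=A4 (P8)
  R4 @ bar2.0: A3/B4 M2 untreated
  R7 @ bar2.2: B4->F4 leap 6st
  R4 @ bar5.0: B3/A4 m7 untreated
  R7 @ bar7.2: F4->B4 leap 6st

No (4 violations)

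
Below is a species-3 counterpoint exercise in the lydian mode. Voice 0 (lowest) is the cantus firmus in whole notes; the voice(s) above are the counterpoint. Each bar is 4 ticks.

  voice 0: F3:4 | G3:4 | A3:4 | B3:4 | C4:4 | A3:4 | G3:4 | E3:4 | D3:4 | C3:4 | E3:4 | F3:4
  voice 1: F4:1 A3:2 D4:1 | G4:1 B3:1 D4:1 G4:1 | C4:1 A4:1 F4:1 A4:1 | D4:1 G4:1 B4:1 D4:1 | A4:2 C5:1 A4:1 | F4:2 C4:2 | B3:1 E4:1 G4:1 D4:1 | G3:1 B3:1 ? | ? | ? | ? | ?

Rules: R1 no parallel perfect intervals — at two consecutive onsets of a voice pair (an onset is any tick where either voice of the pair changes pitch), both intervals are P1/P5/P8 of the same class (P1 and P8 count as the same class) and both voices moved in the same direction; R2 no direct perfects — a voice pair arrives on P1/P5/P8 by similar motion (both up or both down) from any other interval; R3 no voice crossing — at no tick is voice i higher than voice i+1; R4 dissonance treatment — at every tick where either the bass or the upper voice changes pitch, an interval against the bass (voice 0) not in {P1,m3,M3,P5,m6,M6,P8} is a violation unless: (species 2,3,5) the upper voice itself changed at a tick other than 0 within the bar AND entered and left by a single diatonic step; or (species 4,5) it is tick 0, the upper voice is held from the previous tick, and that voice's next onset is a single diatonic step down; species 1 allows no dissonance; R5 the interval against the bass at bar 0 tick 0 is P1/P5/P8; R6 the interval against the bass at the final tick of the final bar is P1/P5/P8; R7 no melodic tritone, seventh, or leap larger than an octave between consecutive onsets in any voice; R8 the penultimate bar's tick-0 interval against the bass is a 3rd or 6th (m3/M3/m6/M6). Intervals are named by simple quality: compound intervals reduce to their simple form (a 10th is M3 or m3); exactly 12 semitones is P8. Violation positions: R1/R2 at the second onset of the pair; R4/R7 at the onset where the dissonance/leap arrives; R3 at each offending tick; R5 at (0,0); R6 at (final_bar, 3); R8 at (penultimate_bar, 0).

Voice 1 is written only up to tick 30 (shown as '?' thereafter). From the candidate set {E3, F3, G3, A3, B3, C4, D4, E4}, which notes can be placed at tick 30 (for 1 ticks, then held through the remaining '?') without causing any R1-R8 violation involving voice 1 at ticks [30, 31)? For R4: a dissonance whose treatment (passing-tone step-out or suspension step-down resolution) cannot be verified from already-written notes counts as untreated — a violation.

E3: legal
F3: violates R4,R7
G3: legal
A3: violates R4
B3: legal
C4: legal
D4: violates R4
E4: legal

{B3, C4, E3, E4, G3}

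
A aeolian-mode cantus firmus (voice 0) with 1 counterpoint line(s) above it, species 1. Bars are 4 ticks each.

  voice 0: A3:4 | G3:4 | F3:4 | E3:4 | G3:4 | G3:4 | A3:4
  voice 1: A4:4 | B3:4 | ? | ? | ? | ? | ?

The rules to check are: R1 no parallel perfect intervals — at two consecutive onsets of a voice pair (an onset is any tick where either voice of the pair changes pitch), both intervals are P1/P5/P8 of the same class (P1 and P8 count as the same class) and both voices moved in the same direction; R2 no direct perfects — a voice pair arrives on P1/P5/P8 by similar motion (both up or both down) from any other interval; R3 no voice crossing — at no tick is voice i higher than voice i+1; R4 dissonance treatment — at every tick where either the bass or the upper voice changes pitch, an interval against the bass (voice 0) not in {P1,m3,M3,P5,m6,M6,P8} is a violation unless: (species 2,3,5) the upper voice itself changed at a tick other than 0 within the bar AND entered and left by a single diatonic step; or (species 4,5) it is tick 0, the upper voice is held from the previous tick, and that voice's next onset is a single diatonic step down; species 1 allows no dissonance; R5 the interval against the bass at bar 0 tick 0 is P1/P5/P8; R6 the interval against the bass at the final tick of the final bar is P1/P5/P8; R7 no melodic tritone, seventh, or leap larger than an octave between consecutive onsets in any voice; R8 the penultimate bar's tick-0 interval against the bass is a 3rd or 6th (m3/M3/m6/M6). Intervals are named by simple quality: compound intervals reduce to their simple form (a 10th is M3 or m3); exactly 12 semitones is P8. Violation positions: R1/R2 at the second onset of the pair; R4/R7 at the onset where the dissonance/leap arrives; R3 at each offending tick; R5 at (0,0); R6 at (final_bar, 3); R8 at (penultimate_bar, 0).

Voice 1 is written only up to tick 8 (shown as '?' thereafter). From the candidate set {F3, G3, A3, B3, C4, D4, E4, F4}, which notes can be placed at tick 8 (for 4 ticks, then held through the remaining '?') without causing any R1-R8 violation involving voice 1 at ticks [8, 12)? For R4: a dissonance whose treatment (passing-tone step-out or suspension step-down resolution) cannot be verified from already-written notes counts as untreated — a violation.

{A3, C4, D4}

F3: violates R2,R7
G3: violates R4
A3: legal
B3: violates R4
C4: legal
D4: legal
E4: violates R4
F4: violates R7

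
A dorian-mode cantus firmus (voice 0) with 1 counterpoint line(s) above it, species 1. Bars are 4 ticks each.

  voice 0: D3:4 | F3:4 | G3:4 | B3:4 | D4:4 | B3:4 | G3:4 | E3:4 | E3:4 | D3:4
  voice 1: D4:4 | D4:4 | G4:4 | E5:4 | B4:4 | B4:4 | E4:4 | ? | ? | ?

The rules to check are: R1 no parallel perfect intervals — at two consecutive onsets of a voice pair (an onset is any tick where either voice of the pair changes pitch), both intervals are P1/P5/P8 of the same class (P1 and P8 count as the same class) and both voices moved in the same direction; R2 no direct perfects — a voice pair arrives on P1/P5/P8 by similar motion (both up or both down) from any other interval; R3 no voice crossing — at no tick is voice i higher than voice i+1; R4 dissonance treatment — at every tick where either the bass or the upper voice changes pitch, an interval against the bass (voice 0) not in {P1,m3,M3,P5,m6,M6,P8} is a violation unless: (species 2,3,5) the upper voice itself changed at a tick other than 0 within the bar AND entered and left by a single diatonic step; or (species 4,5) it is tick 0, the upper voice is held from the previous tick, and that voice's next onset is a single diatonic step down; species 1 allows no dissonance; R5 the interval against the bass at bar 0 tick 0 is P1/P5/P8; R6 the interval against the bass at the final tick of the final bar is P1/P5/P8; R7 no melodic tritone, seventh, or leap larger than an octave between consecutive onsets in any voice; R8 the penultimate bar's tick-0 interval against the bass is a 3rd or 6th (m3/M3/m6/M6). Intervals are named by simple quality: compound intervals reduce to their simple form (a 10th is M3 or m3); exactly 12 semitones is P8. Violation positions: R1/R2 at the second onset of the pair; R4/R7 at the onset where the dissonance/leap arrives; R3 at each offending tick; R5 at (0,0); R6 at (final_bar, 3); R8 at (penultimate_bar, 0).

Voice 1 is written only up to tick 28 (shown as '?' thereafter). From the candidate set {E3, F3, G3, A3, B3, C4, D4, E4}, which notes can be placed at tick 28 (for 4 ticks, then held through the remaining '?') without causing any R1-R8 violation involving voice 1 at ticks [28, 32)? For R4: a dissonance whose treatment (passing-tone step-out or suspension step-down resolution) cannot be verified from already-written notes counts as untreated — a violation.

E3: violates R2
F3: violates R4,R7
G3: legal
A3: violates R4
B3: violates R2
C4: legal
D4: violates R4
E4: legal

{C4, E4, G3}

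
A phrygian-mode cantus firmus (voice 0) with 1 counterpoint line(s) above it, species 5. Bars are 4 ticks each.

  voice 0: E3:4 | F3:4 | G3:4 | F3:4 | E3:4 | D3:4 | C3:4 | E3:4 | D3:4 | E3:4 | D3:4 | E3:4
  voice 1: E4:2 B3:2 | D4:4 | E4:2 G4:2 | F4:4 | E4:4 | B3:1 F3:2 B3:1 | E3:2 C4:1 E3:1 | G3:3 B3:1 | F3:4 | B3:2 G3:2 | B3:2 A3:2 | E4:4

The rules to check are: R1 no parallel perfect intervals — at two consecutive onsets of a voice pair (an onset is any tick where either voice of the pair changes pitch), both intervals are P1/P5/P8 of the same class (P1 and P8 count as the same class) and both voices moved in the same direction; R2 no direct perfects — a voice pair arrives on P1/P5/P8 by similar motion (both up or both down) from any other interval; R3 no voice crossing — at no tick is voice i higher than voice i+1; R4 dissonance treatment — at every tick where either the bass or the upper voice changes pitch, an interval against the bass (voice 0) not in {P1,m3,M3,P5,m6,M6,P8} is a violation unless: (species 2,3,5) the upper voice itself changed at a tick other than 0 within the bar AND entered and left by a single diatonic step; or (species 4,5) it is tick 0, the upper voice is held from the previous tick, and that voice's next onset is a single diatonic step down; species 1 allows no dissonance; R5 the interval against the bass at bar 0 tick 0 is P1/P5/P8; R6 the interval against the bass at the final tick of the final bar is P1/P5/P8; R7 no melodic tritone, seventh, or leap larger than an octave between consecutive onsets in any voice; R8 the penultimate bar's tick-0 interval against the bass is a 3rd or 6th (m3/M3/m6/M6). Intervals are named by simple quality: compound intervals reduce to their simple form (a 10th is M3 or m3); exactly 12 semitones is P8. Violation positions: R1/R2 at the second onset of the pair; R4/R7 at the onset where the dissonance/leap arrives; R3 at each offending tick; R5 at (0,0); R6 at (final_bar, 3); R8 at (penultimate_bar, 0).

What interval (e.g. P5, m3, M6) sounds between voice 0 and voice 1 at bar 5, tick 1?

m3

voice 0=D3 voice 1=F3 -> m3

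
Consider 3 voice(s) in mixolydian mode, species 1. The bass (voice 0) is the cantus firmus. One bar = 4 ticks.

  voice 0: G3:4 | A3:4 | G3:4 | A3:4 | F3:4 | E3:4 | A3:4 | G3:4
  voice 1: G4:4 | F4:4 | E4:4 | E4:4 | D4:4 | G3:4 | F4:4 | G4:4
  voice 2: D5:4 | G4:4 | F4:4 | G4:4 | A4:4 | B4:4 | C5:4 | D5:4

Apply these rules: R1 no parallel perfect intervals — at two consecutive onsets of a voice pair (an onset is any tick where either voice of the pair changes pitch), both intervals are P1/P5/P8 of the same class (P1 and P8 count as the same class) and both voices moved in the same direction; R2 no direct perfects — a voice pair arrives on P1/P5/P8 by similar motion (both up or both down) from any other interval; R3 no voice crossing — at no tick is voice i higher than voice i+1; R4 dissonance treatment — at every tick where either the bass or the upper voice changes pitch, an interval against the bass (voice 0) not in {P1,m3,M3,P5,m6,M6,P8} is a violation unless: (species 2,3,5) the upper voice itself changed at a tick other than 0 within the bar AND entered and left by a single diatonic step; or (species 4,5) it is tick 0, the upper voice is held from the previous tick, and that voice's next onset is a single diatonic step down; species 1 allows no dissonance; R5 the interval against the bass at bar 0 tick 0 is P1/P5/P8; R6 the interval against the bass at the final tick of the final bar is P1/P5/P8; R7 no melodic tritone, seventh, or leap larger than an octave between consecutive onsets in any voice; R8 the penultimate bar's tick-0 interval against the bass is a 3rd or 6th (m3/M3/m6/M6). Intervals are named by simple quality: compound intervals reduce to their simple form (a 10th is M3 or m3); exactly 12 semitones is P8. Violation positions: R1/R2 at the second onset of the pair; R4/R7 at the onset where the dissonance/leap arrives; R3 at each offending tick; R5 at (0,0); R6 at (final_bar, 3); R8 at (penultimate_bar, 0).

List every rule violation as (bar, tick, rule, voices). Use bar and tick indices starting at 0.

(1, 0, R4, (0, 2))
(2, 0, R4, (0, 2))
(3, 0, R4, (0, 2))
(6, 0, R2, (1, 2))
(6, 0, R7, (1,))
(7, 0, R1, (1, 2))

bar 0: v0=G3 v1=G4 v2=D5 downbeat P5
bar 1: v0=A3 v1=F4 v2=G4 downbeat m7
bar 2: v0=G3 v1=E4 v2=F4 downbeat m7
bar 3: v0=A3 v1=E4 v2=G4 downbeat m7
bar 4: v0=F3 v1=D4 v2=A4 downbeat M3
bar 5: v0=E3 v1=G3 v2=B4 downbeat P5
bar 6: v0=A3 v1=F4 v2=C5 downbeat m3
bar 7: v0=G3 v1=G4 v2=D5 downbeat P5
  -> R4 @ bar 1 tick 0 v(0, 2): A3/G4 m7 untreated
  -> R4 @ bar 2 tick 0 v(0, 2): G3/F4 m7 untreated
  -> R4 @ bar 3 tick 0 v(0, 2): A3/G4 m7 untreated
  -> R2 @ bar 6 tick 0 v(1, 2): G3/B4 M3 -> F4/C5 P5 similar
  -> R7 @ bar 6 tick 0 v(1,): G3->F4 leap 10st
  -> R1 @ bar 7 tick 0 v(1, 2): F4/C5 P5 -> G4/D5 P5 similar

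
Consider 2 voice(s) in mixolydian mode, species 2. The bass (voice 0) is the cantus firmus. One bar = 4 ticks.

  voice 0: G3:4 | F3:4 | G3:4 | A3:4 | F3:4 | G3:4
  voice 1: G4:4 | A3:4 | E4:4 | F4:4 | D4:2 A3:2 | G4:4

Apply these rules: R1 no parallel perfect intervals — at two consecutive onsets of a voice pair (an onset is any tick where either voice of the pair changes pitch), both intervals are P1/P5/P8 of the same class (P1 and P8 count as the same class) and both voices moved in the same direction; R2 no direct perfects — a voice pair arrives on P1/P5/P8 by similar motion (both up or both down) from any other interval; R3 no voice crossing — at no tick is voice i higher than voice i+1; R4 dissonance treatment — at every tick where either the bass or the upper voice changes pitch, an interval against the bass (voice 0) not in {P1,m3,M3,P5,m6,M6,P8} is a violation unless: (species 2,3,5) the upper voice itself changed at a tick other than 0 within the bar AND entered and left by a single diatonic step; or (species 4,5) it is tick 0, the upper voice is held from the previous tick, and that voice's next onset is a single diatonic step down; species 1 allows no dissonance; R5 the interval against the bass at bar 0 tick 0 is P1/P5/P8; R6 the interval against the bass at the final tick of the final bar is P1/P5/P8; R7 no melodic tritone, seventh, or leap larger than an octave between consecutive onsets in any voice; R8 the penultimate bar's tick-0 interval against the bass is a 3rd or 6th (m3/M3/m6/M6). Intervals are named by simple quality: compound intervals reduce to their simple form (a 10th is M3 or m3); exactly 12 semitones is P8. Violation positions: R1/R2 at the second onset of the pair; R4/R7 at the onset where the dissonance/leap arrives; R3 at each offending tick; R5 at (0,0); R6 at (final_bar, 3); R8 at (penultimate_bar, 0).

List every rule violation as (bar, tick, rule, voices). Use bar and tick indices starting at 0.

bar 0: v0=G3 v1=G4 downbeat P8
bar 1: v0=F3 v1=A3 downbeat M3
bar 2: v0=G3 v1=E4 downbeat M6
bar 3: v0=A3 v1=F4 downbeat m6
bar 4: v0=F3 v1=D4 downbeat M6
bar 5: v0=G3 v1=G4 downbeat P8
  -> R7 @ bar 1 tick 0 v(1,): G4->A3 leap 10st
  -> R2 @ bar 5 tick 0 v(0, 1): F3/A3 M3 -> G3/G4 P8 similar
  -> R7 @ bar 5 tick 0 v(1,): A3->G4 leap 10st

(1, 0, R7, (1,))
(5, 0, R2, (0, 1))
(5, 0, R7, (1,))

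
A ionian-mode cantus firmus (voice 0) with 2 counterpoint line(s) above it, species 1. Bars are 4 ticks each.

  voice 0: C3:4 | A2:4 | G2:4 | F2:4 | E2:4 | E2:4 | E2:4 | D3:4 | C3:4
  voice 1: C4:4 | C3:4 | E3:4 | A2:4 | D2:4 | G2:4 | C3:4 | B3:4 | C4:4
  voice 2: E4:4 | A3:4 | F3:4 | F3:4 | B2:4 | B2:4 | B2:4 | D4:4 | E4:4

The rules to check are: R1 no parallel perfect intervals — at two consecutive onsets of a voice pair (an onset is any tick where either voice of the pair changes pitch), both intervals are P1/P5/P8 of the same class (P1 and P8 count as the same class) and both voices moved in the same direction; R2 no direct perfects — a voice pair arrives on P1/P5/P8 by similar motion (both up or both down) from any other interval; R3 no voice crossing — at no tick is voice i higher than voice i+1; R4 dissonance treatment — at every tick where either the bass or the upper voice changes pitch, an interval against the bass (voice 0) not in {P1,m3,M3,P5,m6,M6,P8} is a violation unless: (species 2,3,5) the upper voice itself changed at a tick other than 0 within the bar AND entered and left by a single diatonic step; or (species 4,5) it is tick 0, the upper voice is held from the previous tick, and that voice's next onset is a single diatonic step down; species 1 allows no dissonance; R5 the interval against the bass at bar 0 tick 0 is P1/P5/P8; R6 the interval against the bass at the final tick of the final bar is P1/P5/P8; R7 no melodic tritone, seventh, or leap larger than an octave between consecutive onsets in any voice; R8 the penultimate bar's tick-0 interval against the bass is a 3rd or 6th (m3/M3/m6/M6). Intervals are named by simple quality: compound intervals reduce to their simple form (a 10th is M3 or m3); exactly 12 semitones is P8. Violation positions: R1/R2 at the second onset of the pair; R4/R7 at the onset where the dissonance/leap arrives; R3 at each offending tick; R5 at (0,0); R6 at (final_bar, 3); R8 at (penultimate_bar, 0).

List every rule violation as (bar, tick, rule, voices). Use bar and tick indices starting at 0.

(0, 0, R5, (0, 2))
(1, 0, R2, (0, 2))
(2, 0, R4, (0, 2))
(4, 0, R2, (0, 2))
(4, 0, R3, (0, 1))
(4, 0, R4, (0, 1))
(4, 0, R7, (2,))
(4, 1, R3, (0, 1))
(4, 2, R3, (0, 1))
(4, 3, R3, (0, 1))
(6, 0, R3, (1, 2))
(6, 1, R3, (1, 2))
(6, 2, R3, (1, 2))
(6, 3, R3, (1, 2))
(7, 0, R2, (0, 2))
(7, 0, R7, (0,))
(7, 0, R7, (1,))
(7, 0, R7, (2,))
(7, 0, R8, (0, 2))
(8, 3, R6, (0, 2))

bar 0: v0=C3 v1=C4 v2=E4 downbeat M3
bar 1: v0=A2 v1=C3 v2=A3 downbeat P8
bar 2: v0=G2 v1=E3 v2=F3 downbeat m7
bar 3: v0=F2 v1=A2 v2=F3 downbeat P8
bar 4: v0=E2 v1=D2 v2=B2 downbeat P5
bar 5: v0=E2 v1=G2 v2=B2 downbeat P5
bar 6: v0=E2 v1=C3 v2=B2 downbeat P5
bar 7: v0=D3 v1=B3 v2=D4 downbeat P8
bar 8: v0=C3 v1=C4 v2=E4 downbeat M3
  -> R5 @ bar 0 tick 0 v(0, 2): opens on M3
  -> R2 @ bar 1 tick 0 v(0, 2): C3/E4 M3 -> A2/A3 P8 similar
  -> R4 @ bar 2 tick 0 v(0, 2): G2/F3 m7 untreated
  -> R2 @ bar 4 tick 0 v(0, 2): F2/F3 P8 -> E2/B2 P5 similar
  -> R3 @ bar 4 tick 0 v(0, 1): E2 above D2
  -> R4 @ bar 4 tick 0 v(0, 1): E2/D2 M2 untreated
  -> R7 @ bar 4 tick 0 v(2,): F3->B2 leap 6st
  -> R3 @ bar 4 tick 1 v(0, 1): E2 above D2
  -> R3 @ bar 4 tick 2 v(0, 1): E2 above D2
  -> R3 @ bar 4 tick 3 v(0, 1): E2 above D2
  -> R3 @ bar 6 tick 0 v(1, 2): C3 above B2
  -> R3 @ bar 6 tick 1 v(1, 2): C3 above B2
  -> R3 @ bar 6 tick 2 v(1, 2): C3 above B2
  -> R3 @ bar 6 tick 3 v(1, 2): C3 above B2
  -> R2 @ bar 7 tick 0 v(0, 2): E2/B2 P5 -> D3/D4 P8 similar
  -> R7 @ bar 7 tick 0 v(0,): E2->D3 leap 10st
  -> R7 @ bar 7 tick 0 v(1,): C3->B3 leap 11st
  -> R7 @ bar 7 tick 0 v(2,): B2->D4 leap 15st
  -> R8 @ bar 7 tick 0 v(0, 2): penult P8 not 3rd/6th
  -> R6 @ bar 8 tick 3 v(0, 2): closes on M3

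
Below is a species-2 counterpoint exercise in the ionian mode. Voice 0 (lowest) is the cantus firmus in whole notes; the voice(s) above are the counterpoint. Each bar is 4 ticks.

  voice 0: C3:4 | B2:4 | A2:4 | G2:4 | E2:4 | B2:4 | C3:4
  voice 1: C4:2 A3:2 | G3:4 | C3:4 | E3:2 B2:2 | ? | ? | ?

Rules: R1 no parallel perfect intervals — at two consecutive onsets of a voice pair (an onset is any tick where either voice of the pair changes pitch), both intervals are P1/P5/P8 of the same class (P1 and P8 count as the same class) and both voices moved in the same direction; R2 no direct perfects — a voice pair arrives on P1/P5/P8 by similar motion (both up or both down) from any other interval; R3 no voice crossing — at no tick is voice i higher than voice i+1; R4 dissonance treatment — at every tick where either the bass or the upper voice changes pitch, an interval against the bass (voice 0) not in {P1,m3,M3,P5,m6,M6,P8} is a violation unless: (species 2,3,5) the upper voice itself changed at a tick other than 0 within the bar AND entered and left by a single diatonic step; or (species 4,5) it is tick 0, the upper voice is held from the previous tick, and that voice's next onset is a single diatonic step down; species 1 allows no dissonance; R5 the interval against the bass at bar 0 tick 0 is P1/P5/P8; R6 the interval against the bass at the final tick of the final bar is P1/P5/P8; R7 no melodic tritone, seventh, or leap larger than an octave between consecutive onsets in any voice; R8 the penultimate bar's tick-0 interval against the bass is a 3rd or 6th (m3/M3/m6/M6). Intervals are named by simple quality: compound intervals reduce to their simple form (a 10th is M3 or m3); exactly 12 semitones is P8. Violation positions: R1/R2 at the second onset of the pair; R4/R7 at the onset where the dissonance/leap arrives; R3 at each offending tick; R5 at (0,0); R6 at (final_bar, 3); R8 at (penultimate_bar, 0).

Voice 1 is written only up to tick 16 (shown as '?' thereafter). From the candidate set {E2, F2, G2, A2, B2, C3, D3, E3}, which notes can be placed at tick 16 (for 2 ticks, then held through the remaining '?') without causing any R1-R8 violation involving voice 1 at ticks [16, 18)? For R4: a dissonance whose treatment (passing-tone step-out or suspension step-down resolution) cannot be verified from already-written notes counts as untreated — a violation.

E2: violates R2
F2: violates R4,R7
G2: legal
A2: violates R4
B2: legal
C3: legal
D3: violates R4
E3: legal

{B2, C3, E3, G2}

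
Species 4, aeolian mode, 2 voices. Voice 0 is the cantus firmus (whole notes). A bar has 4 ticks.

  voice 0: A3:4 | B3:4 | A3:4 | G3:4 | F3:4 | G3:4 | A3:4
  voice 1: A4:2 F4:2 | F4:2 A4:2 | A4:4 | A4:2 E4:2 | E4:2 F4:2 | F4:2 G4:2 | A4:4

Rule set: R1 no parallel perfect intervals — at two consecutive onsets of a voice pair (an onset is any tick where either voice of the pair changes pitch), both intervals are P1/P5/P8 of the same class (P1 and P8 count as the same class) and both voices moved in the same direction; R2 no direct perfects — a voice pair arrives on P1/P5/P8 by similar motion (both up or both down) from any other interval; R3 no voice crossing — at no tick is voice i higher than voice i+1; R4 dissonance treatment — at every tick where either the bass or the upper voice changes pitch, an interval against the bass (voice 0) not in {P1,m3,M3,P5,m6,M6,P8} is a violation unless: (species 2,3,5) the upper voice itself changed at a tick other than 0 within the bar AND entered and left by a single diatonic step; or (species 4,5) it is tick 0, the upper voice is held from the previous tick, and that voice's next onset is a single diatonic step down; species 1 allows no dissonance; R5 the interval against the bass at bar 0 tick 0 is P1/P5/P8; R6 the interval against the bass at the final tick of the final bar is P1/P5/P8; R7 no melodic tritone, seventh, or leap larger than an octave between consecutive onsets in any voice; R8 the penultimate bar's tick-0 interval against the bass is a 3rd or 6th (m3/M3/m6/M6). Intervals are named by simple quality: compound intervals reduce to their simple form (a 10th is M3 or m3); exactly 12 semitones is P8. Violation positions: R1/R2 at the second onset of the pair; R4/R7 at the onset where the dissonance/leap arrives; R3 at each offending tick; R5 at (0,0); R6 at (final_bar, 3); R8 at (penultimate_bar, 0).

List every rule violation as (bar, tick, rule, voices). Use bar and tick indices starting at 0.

(1, 0, R4, (0, 1))
(1, 2, R4, (0, 1))
(3, 0, R4, (0, 1))
(4, 0, R4, (0, 1))
(5, 0, R4, (0, 1))
(5, 0, R8, (0, 1))
(6, 0, R1, (0, 1))

bar 0: v0=A3 v1=A4 downbeat P8
bar 1: v0=B3 v1=F4 downbeat TT
bar 2: v0=A3 v1=A4 downbeat P8
bar 3: v0=G3 v1=A4 downbeat M2
bar 4: v0=F3 v1=E4 downbeat M7
bar 5: v0=G3 v1=F4 downbeat m7
bar 6: v0=A3 v1=A4 downbeat P8
  -> R4 @ bar 1 tick 0 v(0, 1): B3/F4 TT untreated
  -> R4 @ bar 1 tick 2 v(0, 1): B3/A4 m7 untreated
  -> R4 @ bar 3 tick 0 v(0, 1): G3/A4 M2 untreated
  -> R4 @ bar 4 tick 0 v(0, 1): F3/E4 M7 untreated
  -> R4 @ bar 5 tick 0 v(0, 1): G3/F4 m7 untreated
  -> R8 @ bar 5 tick 0 v(0, 1): penult m7 not 3rd/6th
  -> R1 @ bar 6 tick 0 v(0, 1): G3/G4 P8 -> A3/A4 P8 similar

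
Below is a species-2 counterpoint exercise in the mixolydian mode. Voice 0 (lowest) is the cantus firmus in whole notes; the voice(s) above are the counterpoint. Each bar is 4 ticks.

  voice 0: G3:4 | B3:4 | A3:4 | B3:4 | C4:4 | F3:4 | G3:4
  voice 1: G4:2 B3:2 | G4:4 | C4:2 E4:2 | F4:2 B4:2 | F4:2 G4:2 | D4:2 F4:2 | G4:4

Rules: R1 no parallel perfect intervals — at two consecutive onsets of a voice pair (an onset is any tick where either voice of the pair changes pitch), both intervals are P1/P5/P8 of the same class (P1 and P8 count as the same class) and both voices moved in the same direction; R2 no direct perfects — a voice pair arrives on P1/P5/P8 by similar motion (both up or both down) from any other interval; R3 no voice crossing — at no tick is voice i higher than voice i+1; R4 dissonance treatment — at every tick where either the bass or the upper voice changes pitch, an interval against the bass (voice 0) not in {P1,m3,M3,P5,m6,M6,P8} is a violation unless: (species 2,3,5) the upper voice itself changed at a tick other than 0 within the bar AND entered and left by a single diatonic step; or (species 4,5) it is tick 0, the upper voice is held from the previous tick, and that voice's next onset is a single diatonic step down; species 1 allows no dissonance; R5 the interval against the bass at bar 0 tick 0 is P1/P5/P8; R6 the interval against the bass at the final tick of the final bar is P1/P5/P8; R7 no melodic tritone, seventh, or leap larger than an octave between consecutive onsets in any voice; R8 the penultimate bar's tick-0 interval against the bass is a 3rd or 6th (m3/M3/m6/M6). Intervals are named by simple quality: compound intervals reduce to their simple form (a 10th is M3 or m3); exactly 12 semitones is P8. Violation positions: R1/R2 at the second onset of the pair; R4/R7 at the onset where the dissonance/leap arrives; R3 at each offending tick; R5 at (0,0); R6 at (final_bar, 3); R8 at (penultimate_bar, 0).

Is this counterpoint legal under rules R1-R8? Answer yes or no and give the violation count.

No (5 violations)

bar 0: v0=G3 v1=G4 (P8)
bar 1: v0=B3 v1=G4 (m6)
bar 2: v0=A3 v1=C4 (m3)
bar 3: v0=B3 v1=F4 (TT)
bar 4: v0=C4 v1=F4 (P4)
bar 5: v0=F3 v1=D4 (M6)
bar 6: v0=G3 v1=G4 (P8)
  R4 @ bar3.0: B3/F4 TT untreated
  R7 @ bar3.2: F4->B4 leap 6st
  R4 @ bar4.0: C4/F4 P4 untreated
  R7 @ bar4.0: B4->F4 leap 6st
  R1 @ bar6.0: F3/F4 P8 -> G3/G4 P8 similar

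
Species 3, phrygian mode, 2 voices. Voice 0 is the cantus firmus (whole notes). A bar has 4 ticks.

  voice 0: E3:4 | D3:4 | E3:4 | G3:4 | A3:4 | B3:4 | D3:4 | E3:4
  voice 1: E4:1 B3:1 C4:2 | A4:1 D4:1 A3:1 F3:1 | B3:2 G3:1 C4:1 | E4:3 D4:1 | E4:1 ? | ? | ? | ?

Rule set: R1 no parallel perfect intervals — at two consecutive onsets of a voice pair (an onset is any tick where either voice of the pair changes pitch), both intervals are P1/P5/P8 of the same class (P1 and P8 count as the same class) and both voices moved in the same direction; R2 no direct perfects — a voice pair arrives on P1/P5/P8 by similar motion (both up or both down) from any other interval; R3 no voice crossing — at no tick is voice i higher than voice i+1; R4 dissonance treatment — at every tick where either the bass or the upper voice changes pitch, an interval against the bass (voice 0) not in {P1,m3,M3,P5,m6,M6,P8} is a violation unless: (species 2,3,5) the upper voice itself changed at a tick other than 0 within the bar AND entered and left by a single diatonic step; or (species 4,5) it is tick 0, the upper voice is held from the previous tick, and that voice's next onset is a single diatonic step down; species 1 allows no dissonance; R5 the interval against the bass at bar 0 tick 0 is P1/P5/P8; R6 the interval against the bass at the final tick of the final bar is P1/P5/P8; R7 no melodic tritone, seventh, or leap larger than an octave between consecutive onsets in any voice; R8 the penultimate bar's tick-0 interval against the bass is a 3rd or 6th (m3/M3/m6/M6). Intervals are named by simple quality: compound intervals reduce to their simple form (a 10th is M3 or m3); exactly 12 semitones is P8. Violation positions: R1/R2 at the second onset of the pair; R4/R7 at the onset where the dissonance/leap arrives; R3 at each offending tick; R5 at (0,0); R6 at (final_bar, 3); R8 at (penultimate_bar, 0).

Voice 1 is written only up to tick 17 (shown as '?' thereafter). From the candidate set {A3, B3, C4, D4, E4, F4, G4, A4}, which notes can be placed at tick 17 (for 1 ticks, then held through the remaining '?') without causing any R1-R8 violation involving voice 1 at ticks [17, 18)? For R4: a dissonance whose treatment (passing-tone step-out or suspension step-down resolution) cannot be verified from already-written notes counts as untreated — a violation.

{A3, A4, C4, E4, F4}

A3: legal
B3: violates R4
C4: legal
D4: violates R4
E4: legal
F4: legal
G4: violates R4
A4: legal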